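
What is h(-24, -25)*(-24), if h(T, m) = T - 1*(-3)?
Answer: 504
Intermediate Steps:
h(T, m) = 3 + T (h(T, m) = T + 3 = 3 + T)
h(-24, -25)*(-24) = (3 - 24)*(-24) = -21*(-24) = 504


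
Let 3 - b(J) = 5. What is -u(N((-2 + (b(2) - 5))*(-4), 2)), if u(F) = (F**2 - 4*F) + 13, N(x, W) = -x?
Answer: -1453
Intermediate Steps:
b(J) = -2 (b(J) = 3 - 1*5 = 3 - 5 = -2)
u(F) = 13 + F**2 - 4*F
-u(N((-2 + (b(2) - 5))*(-4), 2)) = -(13 + (-(-2 + (-2 - 5))*(-4))**2 - (-4)*(-2 + (-2 - 5))*(-4)) = -(13 + (-(-2 - 7)*(-4))**2 - (-4)*(-2 - 7)*(-4)) = -(13 + (-(-9)*(-4))**2 - (-4)*(-9*(-4))) = -(13 + (-1*36)**2 - (-4)*36) = -(13 + (-36)**2 - 4*(-36)) = -(13 + 1296 + 144) = -1*1453 = -1453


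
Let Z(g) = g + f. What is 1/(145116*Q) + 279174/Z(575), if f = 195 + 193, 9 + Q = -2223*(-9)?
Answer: 90019028716955/310517185176 ≈ 289.90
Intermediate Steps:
Q = 19998 (Q = -9 - 2223*(-9) = -9 + 20007 = 19998)
f = 388
Z(g) = 388 + g (Z(g) = g + 388 = 388 + g)
1/(145116*Q) + 279174/Z(575) = 1/(145116*19998) + 279174/(388 + 575) = (1/145116)*(1/19998) + 279174/963 = 1/2902029768 + 279174*(1/963) = 1/2902029768 + 93058/321 = 90019028716955/310517185176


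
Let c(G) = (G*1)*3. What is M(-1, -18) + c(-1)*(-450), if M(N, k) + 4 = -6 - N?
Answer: 1341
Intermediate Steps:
M(N, k) = -10 - N (M(N, k) = -4 + (-6 - N) = -10 - N)
c(G) = 3*G (c(G) = G*3 = 3*G)
M(-1, -18) + c(-1)*(-450) = (-10 - 1*(-1)) + (3*(-1))*(-450) = (-10 + 1) - 3*(-450) = -9 + 1350 = 1341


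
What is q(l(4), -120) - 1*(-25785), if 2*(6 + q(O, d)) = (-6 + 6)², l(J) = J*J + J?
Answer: 25779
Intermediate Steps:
l(J) = J + J² (l(J) = J² + J = J + J²)
q(O, d) = -6 (q(O, d) = -6 + (-6 + 6)²/2 = -6 + (½)*0² = -6 + (½)*0 = -6 + 0 = -6)
q(l(4), -120) - 1*(-25785) = -6 - 1*(-25785) = -6 + 25785 = 25779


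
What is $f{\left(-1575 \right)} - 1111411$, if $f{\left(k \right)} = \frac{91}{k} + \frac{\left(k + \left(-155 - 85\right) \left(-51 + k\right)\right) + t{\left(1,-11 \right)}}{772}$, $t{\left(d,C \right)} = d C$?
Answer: $- \frac{96482326793}{86850} \approx -1.1109 \cdot 10^{6}$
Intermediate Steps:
$t{\left(d,C \right)} = C d$
$f{\left(k \right)} = \frac{12229}{772} + \frac{91}{k} - \frac{239 k}{772}$ ($f{\left(k \right)} = \frac{91}{k} + \frac{\left(k + \left(-155 - 85\right) \left(-51 + k\right)\right) - 11}{772} = \frac{91}{k} + \left(\left(k - 240 \left(-51 + k\right)\right) - 11\right) \frac{1}{772} = \frac{91}{k} + \left(\left(k - \left(-12240 + 240 k\right)\right) - 11\right) \frac{1}{772} = \frac{91}{k} + \left(\left(12240 - 239 k\right) - 11\right) \frac{1}{772} = \frac{91}{k} + \left(12229 - 239 k\right) \frac{1}{772} = \frac{91}{k} - \left(- \frac{12229}{772} + \frac{239 k}{772}\right) = \frac{12229}{772} + \frac{91}{k} - \frac{239 k}{772}$)
$f{\left(-1575 \right)} - 1111411 = \frac{70252 - - 1575 \left(-12229 + 239 \left(-1575\right)\right)}{772 \left(-1575\right)} - 1111411 = \frac{1}{772} \left(- \frac{1}{1575}\right) \left(70252 - - 1575 \left(-12229 - 376425\right)\right) - 1111411 = \frac{1}{772} \left(- \frac{1}{1575}\right) \left(70252 - \left(-1575\right) \left(-388654\right)\right) - 1111411 = \frac{1}{772} \left(- \frac{1}{1575}\right) \left(70252 - 612130050\right) - 1111411 = \frac{1}{772} \left(- \frac{1}{1575}\right) \left(-612059798\right) - 1111411 = \frac{43718557}{86850} - 1111411 = - \frac{96482326793}{86850}$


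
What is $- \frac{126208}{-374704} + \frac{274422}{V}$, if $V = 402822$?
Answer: $\frac{1600691459}{1572281403} \approx 1.0181$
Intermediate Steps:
$- \frac{126208}{-374704} + \frac{274422}{V} = - \frac{126208}{-374704} + \frac{274422}{402822} = \left(-126208\right) \left(- \frac{1}{374704}\right) + 274422 \cdot \frac{1}{402822} = \frac{7888}{23419} + \frac{45737}{67137} = \frac{1600691459}{1572281403}$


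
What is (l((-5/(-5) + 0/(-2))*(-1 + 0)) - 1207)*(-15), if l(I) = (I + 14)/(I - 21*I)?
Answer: 72381/4 ≈ 18095.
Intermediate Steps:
l(I) = -(14 + I)/(20*I) (l(I) = (14 + I)/((-20*I)) = (14 + I)*(-1/(20*I)) = -(14 + I)/(20*I))
(l((-5/(-5) + 0/(-2))*(-1 + 0)) - 1207)*(-15) = ((-14 - (-5/(-5) + 0/(-2))*(-1 + 0))/(20*(((-5/(-5) + 0/(-2))*(-1 + 0)))) - 1207)*(-15) = ((-14 - (-5*(-1/5) + 0*(-1/2))*(-1))/(20*(((-5*(-1/5) + 0*(-1/2))*(-1)))) - 1207)*(-15) = ((-14 - (1 + 0)*(-1))/(20*(((1 + 0)*(-1)))) - 1207)*(-15) = ((-14 - (-1))/(20*((1*(-1)))) - 1207)*(-15) = ((1/20)*(-14 - 1*(-1))/(-1) - 1207)*(-15) = ((1/20)*(-1)*(-14 + 1) - 1207)*(-15) = ((1/20)*(-1)*(-13) - 1207)*(-15) = (13/20 - 1207)*(-15) = -24127/20*(-15) = 72381/4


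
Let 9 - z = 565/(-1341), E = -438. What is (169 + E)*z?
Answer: -3398546/1341 ≈ -2534.3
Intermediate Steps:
z = 12634/1341 (z = 9 - 565/(-1341) = 9 - 565*(-1)/1341 = 9 - 1*(-565/1341) = 9 + 565/1341 = 12634/1341 ≈ 9.4213)
(169 + E)*z = (169 - 438)*(12634/1341) = -269*12634/1341 = -3398546/1341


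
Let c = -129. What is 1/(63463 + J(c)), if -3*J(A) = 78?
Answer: 1/63437 ≈ 1.5764e-5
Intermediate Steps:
J(A) = -26 (J(A) = -⅓*78 = -26)
1/(63463 + J(c)) = 1/(63463 - 26) = 1/63437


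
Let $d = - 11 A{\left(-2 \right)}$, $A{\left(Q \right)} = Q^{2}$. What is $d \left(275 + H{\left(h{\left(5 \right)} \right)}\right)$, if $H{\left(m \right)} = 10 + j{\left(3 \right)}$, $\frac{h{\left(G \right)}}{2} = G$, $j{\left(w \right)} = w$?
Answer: $-12672$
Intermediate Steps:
$h{\left(G \right)} = 2 G$
$H{\left(m \right)} = 13$ ($H{\left(m \right)} = 10 + 3 = 13$)
$d = -44$ ($d = - 11 \left(-2\right)^{2} = \left(-11\right) 4 = -44$)
$d \left(275 + H{\left(h{\left(5 \right)} \right)}\right) = - 44 \left(275 + 13\right) = \left(-44\right) 288 = -12672$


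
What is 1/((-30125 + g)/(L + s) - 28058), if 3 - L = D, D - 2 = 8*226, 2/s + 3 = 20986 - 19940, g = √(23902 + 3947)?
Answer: -99605332266080733/2793065862708721497088 + 1965741057*√27849/2793065862708721497088 ≈ -3.5662e-5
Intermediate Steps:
g = √27849 ≈ 166.88
s = 2/1043 (s = 2/(-3 + (20986 - 19940)) = 2/(-3 + 1046) = 2/1043 ≈ 0.0019175)
D = 1810 (D = 2 + 8*226 = 2 + 1808 = 1810)
L = -1807 (L = 3 - 1*1810 = 3 - 1810 = -1807)
1/((-30125 + g)/(L + s) - 28058) = 1/((-30125 + √27849)/(-1807 + 2/1043) - 28058) = 1/((-30125 + √27849)/(-1884699/1043) - 28058) = 1/((-30125 + √27849)*(-1043/1884699) - 28058) = 1/((31420375/1884699 - 1043*√27849/1884699) - 28058) = 1/(-52849464167/1884699 - 1043*√27849/1884699)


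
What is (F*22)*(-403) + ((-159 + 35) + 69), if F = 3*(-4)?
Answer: 106337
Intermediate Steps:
F = -12
(F*22)*(-403) + ((-159 + 35) + 69) = -12*22*(-403) + ((-159 + 35) + 69) = -264*(-403) + (-124 + 69) = 106392 - 55 = 106337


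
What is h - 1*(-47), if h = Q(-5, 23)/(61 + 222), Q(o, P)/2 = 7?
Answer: 13315/283 ≈ 47.049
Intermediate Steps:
Q(o, P) = 14 (Q(o, P) = 2*7 = 14)
h = 14/283 (h = 14/(61 + 222) = 14/283 ≈ 0.049470)
h - 1*(-47) = 14/283 - 1*(-47) = 14/283 + 47 = 13315/283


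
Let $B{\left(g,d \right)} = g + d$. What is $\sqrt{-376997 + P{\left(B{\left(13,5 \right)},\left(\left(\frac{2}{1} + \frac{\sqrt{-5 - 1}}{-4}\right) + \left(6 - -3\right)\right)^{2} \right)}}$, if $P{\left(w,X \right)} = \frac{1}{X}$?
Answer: $\sqrt{\frac{-363802097 + 16587868 i \sqrt{6}}{965 - 44 i \sqrt{6}}} \approx 1.0 \cdot 10^{-6} + 614.0 i$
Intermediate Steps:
$B{\left(g,d \right)} = d + g$
$\sqrt{-376997 + P{\left(B{\left(13,5 \right)},\left(\left(\frac{2}{1} + \frac{\sqrt{-5 - 1}}{-4}\right) + \left(6 - -3\right)\right)^{2} \right)}} = \sqrt{-376997 + \frac{1}{\left(\left(\frac{2}{1} + \frac{\sqrt{-5 - 1}}{-4}\right) + \left(6 - -3\right)\right)^{2}}} = \sqrt{-376997 + \frac{1}{\left(\left(2 \cdot 1 + \sqrt{-6} \left(- \frac{1}{4}\right)\right) + \left(6 + 3\right)\right)^{2}}} = \sqrt{-376997 + \frac{1}{\left(\left(2 + i \sqrt{6} \left(- \frac{1}{4}\right)\right) + 9\right)^{2}}} = \sqrt{-376997 + \frac{1}{\left(\left(2 - \frac{i \sqrt{6}}{4}\right) + 9\right)^{2}}} = \sqrt{-376997 + \frac{1}{\left(11 - \frac{i \sqrt{6}}{4}\right)^{2}}}$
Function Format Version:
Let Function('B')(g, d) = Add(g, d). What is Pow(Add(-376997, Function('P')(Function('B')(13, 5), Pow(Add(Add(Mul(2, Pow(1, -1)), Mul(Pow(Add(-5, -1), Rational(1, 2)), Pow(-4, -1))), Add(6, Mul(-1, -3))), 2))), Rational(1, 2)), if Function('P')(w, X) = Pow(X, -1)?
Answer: Pow(Mul(Pow(Add(965, Mul(-44, I, Pow(6, Rational(1, 2)))), -1), Add(-363802097, Mul(16587868, I, Pow(6, Rational(1, 2))))), Rational(1, 2)) ≈ Add(0.e-6, Mul(614.00, I))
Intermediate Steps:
Function('B')(g, d) = Add(d, g)
Pow(Add(-376997, Function('P')(Function('B')(13, 5), Pow(Add(Add(Mul(2, Pow(1, -1)), Mul(Pow(Add(-5, -1), Rational(1, 2)), Pow(-4, -1))), Add(6, Mul(-1, -3))), 2))), Rational(1, 2)) = Pow(Add(-376997, Pow(Pow(Add(Add(Mul(2, Pow(1, -1)), Mul(Pow(Add(-5, -1), Rational(1, 2)), Pow(-4, -1))), Add(6, Mul(-1, -3))), 2), -1)), Rational(1, 2)) = Pow(Add(-376997, Pow(Pow(Add(Add(Mul(2, 1), Mul(Pow(-6, Rational(1, 2)), Rational(-1, 4))), Add(6, 3)), 2), -1)), Rational(1, 2)) = Pow(Add(-376997, Pow(Pow(Add(Add(2, Mul(Mul(I, Pow(6, Rational(1, 2))), Rational(-1, 4))), 9), 2), -1)), Rational(1, 2)) = Pow(Add(-376997, Pow(Pow(Add(Add(2, Mul(Rational(-1, 4), I, Pow(6, Rational(1, 2)))), 9), 2), -1)), Rational(1, 2)) = Pow(Add(-376997, Pow(Pow(Add(11, Mul(Rational(-1, 4), I, Pow(6, Rational(1, 2)))), 2), -1)), Rational(1, 2)) = Pow(Add(-376997, Pow(Add(11, Mul(Rational(-1, 4), I, Pow(6, Rational(1, 2)))), -2)), Rational(1, 2))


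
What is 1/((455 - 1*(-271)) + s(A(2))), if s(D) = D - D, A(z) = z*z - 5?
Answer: 1/726 ≈ 0.0013774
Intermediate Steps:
A(z) = -5 + z² (A(z) = z² - 5 = -5 + z²)
s(D) = 0
1/((455 - 1*(-271)) + s(A(2))) = 1/((455 - 1*(-271)) + 0) = 1/((455 + 271) + 0) = 1/(726 + 0) = 1/726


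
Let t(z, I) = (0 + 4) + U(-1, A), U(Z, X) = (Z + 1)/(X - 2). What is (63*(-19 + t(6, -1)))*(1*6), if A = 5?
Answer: -5670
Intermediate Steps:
U(Z, X) = (1 + Z)/(-2 + X)
t(z, I) = 4 (t(z, I) = (0 + 4) + (1 - 1)/(-2 + 5) = 4 + 0/3 = 4 + (⅓)*0 = 4 + 0 = 4)
(63*(-19 + t(6, -1)))*(1*6) = (63*(-19 + 4))*(1*6) = (63*(-15))*6 = -945*6 = -5670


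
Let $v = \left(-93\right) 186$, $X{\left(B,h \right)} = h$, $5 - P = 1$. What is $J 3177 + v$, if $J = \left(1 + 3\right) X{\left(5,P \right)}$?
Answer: $33534$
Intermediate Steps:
$P = 4$ ($P = 5 - 1 = 4$)
$J = 16$ ($J = \left(1 + 3\right) 4 = 4 \cdot 4 = 16$)
$v = -17298$
$J 3177 + v = 16 \cdot 3177 - 17298 = 50832 - 17298 = 33534$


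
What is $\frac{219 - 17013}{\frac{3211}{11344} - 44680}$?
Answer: $\frac{21167904}{56316301} \approx 0.37588$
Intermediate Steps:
$\frac{219 - 17013}{\frac{3211}{11344} - 44680} = - \frac{16794}{3211 \cdot \frac{1}{11344} - 44680} = - \frac{16794}{\frac{3211}{11344} - 44680} = - \frac{16794}{- \frac{506846709}{11344}} = \left(-16794\right) \left(- \frac{11344}{506846709}\right) = \frac{21167904}{56316301}$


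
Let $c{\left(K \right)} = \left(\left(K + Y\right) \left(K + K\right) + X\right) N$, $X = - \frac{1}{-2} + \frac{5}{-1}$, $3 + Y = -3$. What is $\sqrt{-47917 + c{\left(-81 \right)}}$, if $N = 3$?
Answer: $\frac{i \sqrt{22594}}{2} \approx 75.156 i$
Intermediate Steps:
$Y = -6$ ($Y = -3 - 3 = -6$)
$X = - \frac{9}{2}$ ($X = \left(-1\right) \left(- \frac{1}{2}\right) + 5 \left(-1\right) = \frac{1}{2} - 5 = - \frac{9}{2} \approx -4.5$)
$c{\left(K \right)} = - \frac{27}{2} + 6 K \left(-6 + K\right)$ ($c{\left(K \right)} = \left(\left(K - 6\right) \left(K + K\right) - \frac{9}{2}\right) 3 = \left(\left(-6 + K\right) 2 K - \frac{9}{2}\right) 3 = \left(2 K \left(-6 + K\right) - \frac{9}{2}\right) 3 = \left(- \frac{9}{2} + 2 K \left(-6 + K\right)\right) 3 = - \frac{27}{2} + 6 K \left(-6 + K\right)$)
$\sqrt{-47917 + c{\left(-81 \right)}} = \sqrt{-47917 - \left(- \frac{5805}{2} - 39366\right)} = \sqrt{-47917 + \left(- \frac{27}{2} + 2916 + 6 \cdot 6561\right)} = \sqrt{-47917 + \left(- \frac{27}{2} + 2916 + 39366\right)} = \sqrt{-47917 + \frac{84537}{2}} = \sqrt{- \frac{11297}{2}} = \frac{i \sqrt{22594}}{2}$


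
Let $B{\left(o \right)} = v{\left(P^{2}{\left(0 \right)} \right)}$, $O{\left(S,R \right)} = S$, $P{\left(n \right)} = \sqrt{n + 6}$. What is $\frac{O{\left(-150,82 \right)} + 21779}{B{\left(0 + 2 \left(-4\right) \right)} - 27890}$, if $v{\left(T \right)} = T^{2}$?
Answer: $- \frac{21629}{27854} \approx -0.77651$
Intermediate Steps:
$P{\left(n \right)} = \sqrt{6 + n}$
$B{\left(o \right)} = 36$ ($B{\left(o \right)} = \left(\left(\sqrt{6 + 0}\right)^{2}\right)^{2} = \left(\left(\sqrt{6}\right)^{2}\right)^{2} = 6^{2} = 36$)
$\frac{O{\left(-150,82 \right)} + 21779}{B{\left(0 + 2 \left(-4\right) \right)} - 27890} = \frac{-150 + 21779}{36 - 27890} = \frac{21629}{-27854} = 21629 \left(- \frac{1}{27854}\right) = - \frac{21629}{27854}$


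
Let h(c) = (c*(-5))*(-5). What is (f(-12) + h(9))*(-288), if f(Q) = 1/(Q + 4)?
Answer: -64764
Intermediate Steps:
h(c) = 25*c (h(c) = -5*c*(-5) = 25*c)
f(Q) = 1/(4 + Q)
(f(-12) + h(9))*(-288) = (1/(4 - 12) + 25*9)*(-288) = (1/(-8) + 225)*(-288) = (-⅛ + 225)*(-288) = (1799/8)*(-288) = -64764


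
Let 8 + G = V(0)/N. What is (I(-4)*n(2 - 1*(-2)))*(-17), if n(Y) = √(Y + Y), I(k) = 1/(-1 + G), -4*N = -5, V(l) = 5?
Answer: 34*√2/5 ≈ 9.6167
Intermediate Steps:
N = 5/4 (N = -¼*(-5) = 5/4 ≈ 1.2500)
G = -4 (G = -8 + 5/(5/4) = -8 + 5*(⅘) = -8 + 4 = -4)
I(k) = -⅕ (I(k) = 1/(-1 - 4) = 1/(-5) = -⅕)
n(Y) = √2*√Y (n(Y) = √(2*Y) = √2*√Y)
(I(-4)*n(2 - 1*(-2)))*(-17) = -√2*√(2 - 1*(-2))/5*(-17) = -√2*√(2 + 2)/5*(-17) = -√2*√4/5*(-17) = -√2*2/5*(-17) = -2*√2/5*(-17) = 34*√2/5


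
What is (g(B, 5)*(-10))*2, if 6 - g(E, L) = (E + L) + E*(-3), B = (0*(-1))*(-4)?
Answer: -20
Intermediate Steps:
B = 0 (B = 0*(-4) = 0)
g(E, L) = 6 - L + 2*E (g(E, L) = 6 - ((E + L) + E*(-3)) = 6 - ((E + L) - 3*E) = 6 - (L - 2*E) = 6 + (-L + 2*E) = 6 - L + 2*E)
(g(B, 5)*(-10))*2 = ((6 - 1*5 + 2*0)*(-10))*2 = ((6 - 5 + 0)*(-10))*2 = (1*(-10))*2 = -10*2 = -20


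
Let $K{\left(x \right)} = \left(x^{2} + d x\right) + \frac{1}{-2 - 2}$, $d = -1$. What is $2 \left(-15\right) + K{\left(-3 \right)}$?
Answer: $- \frac{73}{4} \approx -18.25$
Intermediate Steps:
$K{\left(x \right)} = - \frac{1}{4} + x^{2} - x$ ($K{\left(x \right)} = \left(x^{2} - x\right) + \frac{1}{-2 - 2} = \left(x^{2} - x\right) + \frac{1}{-4} = \left(x^{2} - x\right) - \frac{1}{4} = - \frac{1}{4} + x^{2} - x$)
$2 \left(-15\right) + K{\left(-3 \right)} = 2 \left(-15\right) - \left(- \frac{11}{4} - 9\right) = -30 + \left(- \frac{1}{4} + 9 + 3\right) = -30 + \frac{47}{4} = - \frac{73}{4}$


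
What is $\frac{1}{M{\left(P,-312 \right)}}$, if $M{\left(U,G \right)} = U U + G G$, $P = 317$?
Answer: $\frac{1}{197833} \approx 5.0548 \cdot 10^{-6}$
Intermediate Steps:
$M{\left(U,G \right)} = G^{2} + U^{2}$ ($M{\left(U,G \right)} = U^{2} + G^{2} = G^{2} + U^{2}$)
$\frac{1}{M{\left(P,-312 \right)}} = \frac{1}{\left(-312\right)^{2} + 317^{2}} = \frac{1}{97344 + 100489} = \frac{1}{197833}$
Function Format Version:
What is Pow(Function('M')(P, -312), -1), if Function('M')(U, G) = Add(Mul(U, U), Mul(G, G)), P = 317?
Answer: Rational(1, 197833) ≈ 5.0548e-6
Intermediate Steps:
Function('M')(U, G) = Add(Pow(G, 2), Pow(U, 2)) (Function('M')(U, G) = Add(Pow(U, 2), Pow(G, 2)) = Add(Pow(G, 2), Pow(U, 2)))
Pow(Function('M')(P, -312), -1) = Pow(Add(Pow(-312, 2), Pow(317, 2)), -1) = Pow(Add(97344, 100489), -1) = Pow(197833, -1) = Rational(1, 197833)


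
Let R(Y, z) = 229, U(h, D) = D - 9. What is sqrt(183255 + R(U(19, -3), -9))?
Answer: 2*sqrt(45871) ≈ 428.35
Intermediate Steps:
U(h, D) = -9 + D
sqrt(183255 + R(U(19, -3), -9)) = sqrt(183255 + 229) = sqrt(183484) = 2*sqrt(45871)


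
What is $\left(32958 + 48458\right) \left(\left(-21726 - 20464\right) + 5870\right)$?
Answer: $-2957029120$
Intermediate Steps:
$\left(32958 + 48458\right) \left(\left(-21726 - 20464\right) + 5870\right) = 81416 \left(\left(-21726 - 20464\right) + 5870\right) = 81416 \left(-42190 + 5870\right) = 81416 \left(-36320\right) = -2957029120$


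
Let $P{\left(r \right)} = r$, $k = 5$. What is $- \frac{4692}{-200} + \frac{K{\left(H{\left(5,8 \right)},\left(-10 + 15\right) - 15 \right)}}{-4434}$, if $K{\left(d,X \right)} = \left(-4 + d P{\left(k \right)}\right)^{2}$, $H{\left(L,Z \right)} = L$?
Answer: $\frac{431586}{18475} \approx 23.361$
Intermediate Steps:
$K{\left(d,X \right)} = \left(-4 + 5 d\right)^{2}$ ($K{\left(d,X \right)} = \left(-4 + d 5\right)^{2} = \left(-4 + 5 d\right)^{2}$)
$- \frac{4692}{-200} + \frac{K{\left(H{\left(5,8 \right)},\left(-10 + 15\right) - 15 \right)}}{-4434} = - \frac{4692}{-200} + \frac{\left(-4 + 5 \cdot 5\right)^{2}}{-4434} = \left(-4692\right) \left(- \frac{1}{200}\right) + \left(-4 + 25\right)^{2} \left(- \frac{1}{4434}\right) = \frac{1173}{50} + 21^{2} \left(- \frac{1}{4434}\right) = \frac{1173}{50} + 441 \left(- \frac{1}{4434}\right) = \frac{1173}{50} - \frac{147}{1478} = \frac{431586}{18475}$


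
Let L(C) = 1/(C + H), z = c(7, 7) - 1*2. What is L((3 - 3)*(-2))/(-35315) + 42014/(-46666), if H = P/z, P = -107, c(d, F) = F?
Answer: -15875827854/17633704753 ≈ -0.90031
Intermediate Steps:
z = 5 (z = 7 - 1*2 = 7 - 2 = 5)
H = -107/5 ≈ -21.400
L(C) = 1/(-107/5 + C) (L(C) = 1/(C - 107/5) = 1/(-107/5 + C))
L((3 - 3)*(-2))/(-35315) + 42014/(-46666) = (5/(-107 + 5*((3 - 3)*(-2))))/(-35315) + 42014/(-46666) = (5/(-107 + 5*(0*(-2))))*(-1/35315) + 42014*(-1/46666) = (5/(-107 + 5*0))*(-1/35315) - 21007/23333 = (5/(-107 + 0))*(-1/35315) - 21007/23333 = (5/(-107))*(-1/35315) - 21007/23333 = (5*(-1/107))*(-1/35315) - 21007/23333 = -5/107*(-1/35315) - 21007/23333 = 1/755741 - 21007/23333 = -15875827854/17633704753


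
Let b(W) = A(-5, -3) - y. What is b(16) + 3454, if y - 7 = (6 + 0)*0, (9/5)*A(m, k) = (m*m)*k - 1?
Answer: 30643/9 ≈ 3404.8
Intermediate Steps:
A(m, k) = -5/9 + 5*k*m²/9 (A(m, k) = 5*((m*m)*k - 1)/9 = 5*(m²*k - 1)/9 = 5*(k*m² - 1)/9 = 5*(-1 + k*m²)/9 = -5/9 + 5*k*m²/9)
y = 7 (y = 7 + (6 + 0)*0 = 7 + 6*0 = 7 + 0 = 7)
b(W) = -443/9 (b(W) = (-5/9 + (5/9)*(-3)*(-5)²) - 1*7 = (-5/9 + (5/9)*(-3)*25) - 7 = (-5/9 - 125/3) - 7 = -380/9 - 7 = -443/9)
b(16) + 3454 = -443/9 + 3454 = 30643/9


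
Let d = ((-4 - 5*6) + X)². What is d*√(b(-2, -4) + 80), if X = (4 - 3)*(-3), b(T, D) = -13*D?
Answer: 2738*√33 ≈ 15729.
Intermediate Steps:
X = -3 (X = 1*(-3) = -3)
d = 1369 (d = ((-4 - 5*6) - 3)² = ((-4 - 30) - 3)² = (-34 - 3)² = (-37)² = 1369)
d*√(b(-2, -4) + 80) = 1369*√(-13*(-4) + 80) = 1369*√(52 + 80) = 1369*√132 = 1369*(2*√33) = 2738*√33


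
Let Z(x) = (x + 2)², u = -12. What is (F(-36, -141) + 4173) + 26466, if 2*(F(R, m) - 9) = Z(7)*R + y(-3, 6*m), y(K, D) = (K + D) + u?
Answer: 57519/2 ≈ 28760.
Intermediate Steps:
Z(x) = (2 + x)²
y(K, D) = -12 + D + K (y(K, D) = (K + D) - 12 = (D + K) - 12 = -12 + D + K)
F(R, m) = 3/2 + 3*m + 81*R/2 (F(R, m) = 9 + ((2 + 7)²*R + (-12 + 6*m - 3))/2 = 9 + (9²*R + (-15 + 6*m))/2 = 9 + (81*R + (-15 + 6*m))/2 = 9 + (-15 + 6*m + 81*R)/2 = 9 + (-15/2 + 3*m + 81*R/2) = 3/2 + 3*m + 81*R/2)
(F(-36, -141) + 4173) + 26466 = ((3/2 + 3*(-141) + (81/2)*(-36)) + 4173) + 26466 = ((3/2 - 423 - 1458) + 4173) + 26466 = (-3759/2 + 4173) + 26466 = 4587/2 + 26466 = 57519/2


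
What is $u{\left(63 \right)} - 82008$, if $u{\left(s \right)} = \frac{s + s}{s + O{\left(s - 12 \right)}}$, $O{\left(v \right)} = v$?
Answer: $- \frac{1558131}{19} \approx -82007.0$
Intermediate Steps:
$u{\left(s \right)} = \frac{2 s}{-12 + 2 s}$ ($u{\left(s \right)} = \frac{s + s}{s + \left(s - 12\right)} = \frac{2 s}{s + \left(-12 + s\right)} = \frac{2 s}{-12 + 2 s}$)
$u{\left(63 \right)} - 82008 = \frac{63}{-6 + 63} - 82008 = \frac{63}{57} - 82008 = 63 \cdot \frac{1}{57} - 82008 = \frac{21}{19} - 82008 = - \frac{1558131}{19}$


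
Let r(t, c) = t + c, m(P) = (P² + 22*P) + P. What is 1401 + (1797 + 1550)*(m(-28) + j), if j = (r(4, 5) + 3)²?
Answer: 951949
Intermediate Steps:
m(P) = P² + 23*P
r(t, c) = c + t
j = 144 (j = ((5 + 4) + 3)² = (9 + 3)² = 12² = 144)
1401 + (1797 + 1550)*(m(-28) + j) = 1401 + (1797 + 1550)*(-28*(23 - 28) + 144) = 1401 + 3347*(-28*(-5) + 144) = 1401 + 3347*(140 + 144) = 1401 + 3347*284 = 1401 + 950548 = 951949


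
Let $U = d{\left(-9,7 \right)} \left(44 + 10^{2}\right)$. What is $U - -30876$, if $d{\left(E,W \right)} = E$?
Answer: $29580$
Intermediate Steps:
$U = -1296$ ($U = - 9 \left(44 + 10^{2}\right) = - 9 \left(44 + 100\right) = \left(-9\right) 144 = -1296$)
$U - -30876 = -1296 - -30876 = -1296 + 30876 = 29580$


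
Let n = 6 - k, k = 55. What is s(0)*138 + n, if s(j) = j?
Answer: -49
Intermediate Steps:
n = -49 (n = 6 - 1*55 = 6 - 55 = -49)
s(0)*138 + n = 0*138 - 49 = 0 - 49 = -49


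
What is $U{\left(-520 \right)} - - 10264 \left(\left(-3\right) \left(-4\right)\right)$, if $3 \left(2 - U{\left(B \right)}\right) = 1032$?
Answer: $122826$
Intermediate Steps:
$U{\left(B \right)} = -342$ ($U{\left(B \right)} = 2 - 344 = -342$)
$U{\left(-520 \right)} - - 10264 \left(\left(-3\right) \left(-4\right)\right) = -342 - - 10264 \left(\left(-3\right) \left(-4\right)\right) = -342 - \left(-10264\right) 12 = -342 - -123168 = -342 + 123168 = 122826$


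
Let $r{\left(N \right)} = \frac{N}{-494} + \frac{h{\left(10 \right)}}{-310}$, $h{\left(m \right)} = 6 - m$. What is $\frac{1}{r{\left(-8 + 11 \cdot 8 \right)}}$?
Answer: $- \frac{38285}{5706} \approx -6.7096$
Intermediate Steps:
$r{\left(N \right)} = \frac{2}{155} - \frac{N}{494}$ ($r{\left(N \right)} = \frac{N}{-494} + \frac{6 - 10}{-310} = N \left(- \frac{1}{494}\right) + \left(6 - 10\right) \left(- \frac{1}{310}\right) = - \frac{N}{494} - - \frac{2}{155} = - \frac{N}{494} + \frac{2}{155} = \frac{2}{155} - \frac{N}{494}$)
$\frac{1}{r{\left(-8 + 11 \cdot 8 \right)}} = \frac{1}{\frac{2}{155} - \frac{-8 + 11 \cdot 8}{494}} = \frac{1}{\frac{2}{155} - \frac{-8 + 88}{494}} = \frac{1}{\frac{2}{155} - \frac{40}{247}} = \frac{1}{- \frac{5706}{38285}} = - \frac{38285}{5706}$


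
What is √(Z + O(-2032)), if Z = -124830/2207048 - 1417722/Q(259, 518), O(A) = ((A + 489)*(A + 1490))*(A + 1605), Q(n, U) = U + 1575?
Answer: I*√476251046007854083949104031/1154837866 ≈ 18897.0*I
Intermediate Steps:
Q(n, U) = 1575 + U
O(A) = (489 + A)*(1490 + A)*(1605 + A) (O(A) = ((489 + A)*(1490 + A))*(1605 + A) = (489 + A)*(1490 + A)*(1605 + A))
Z = -1564620886923/2309675732 (Z = -124830/2207048 - 1417722/(1575 + 518) = -124830*1/2207048 - 1417722/2093 = -62415/1103524 - 1417722*1/2093 = -62415/1103524 - 1417722/2093 = -1564620886923/2309675732 ≈ -677.42)
√(Z + O(-2032)) = √(-1564620886923/2309675732 + (1169419050 + (-2032)³ + 3584*(-2032)² + 3904905*(-2032))) = √(-1564620886923/2309675732 + (1169419050 - 8390176768 + 3584*4129024 - 7934766960)) = √(-1564620886923/2309675732 + (1169419050 - 8390176768 + 14798422016 - 7934766960)) = √(-1564620886923/2309675732 - 357102662) = √(-824792916874885507/2309675732) = I*√476251046007854083949104031/1154837866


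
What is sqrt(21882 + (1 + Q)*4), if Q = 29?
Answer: sqrt(22002) ≈ 148.33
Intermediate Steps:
sqrt(21882 + (1 + Q)*4) = sqrt(21882 + (1 + 29)*4) = sqrt(21882 + 30*4) = sqrt(21882 + 120) = sqrt(22002)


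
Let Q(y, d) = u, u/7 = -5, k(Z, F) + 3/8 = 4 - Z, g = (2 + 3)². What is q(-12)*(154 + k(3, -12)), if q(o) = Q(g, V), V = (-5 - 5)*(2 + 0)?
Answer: -43295/8 ≈ -5411.9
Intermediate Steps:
g = 25 (g = 5² = 25)
V = -20 (V = -10*2 = -20)
k(Z, F) = 29/8 - Z (k(Z, F) = -3/8 + (4 - Z) = 29/8 - Z)
u = -35 (u = 7*(-5) = -35)
Q(y, d) = -35
q(o) = -35
q(-12)*(154 + k(3, -12)) = -35*(154 + (29/8 - 1*3)) = -35*(154 + (29/8 - 3)) = -35*(154 + 5/8) = -35*1237/8 = -43295/8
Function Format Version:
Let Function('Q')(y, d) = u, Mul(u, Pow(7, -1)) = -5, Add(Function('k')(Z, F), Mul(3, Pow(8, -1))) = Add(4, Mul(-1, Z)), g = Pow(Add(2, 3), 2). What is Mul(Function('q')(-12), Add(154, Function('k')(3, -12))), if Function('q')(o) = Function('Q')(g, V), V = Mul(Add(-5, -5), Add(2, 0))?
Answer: Rational(-43295, 8) ≈ -5411.9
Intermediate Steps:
g = 25 (g = Pow(5, 2) = 25)
V = -20 (V = Mul(-10, 2) = -20)
Function('k')(Z, F) = Add(Rational(29, 8), Mul(-1, Z)) (Function('k')(Z, F) = Add(Rational(-3, 8), Add(4, Mul(-1, Z))) = Add(Rational(29, 8), Mul(-1, Z)))
u = -35 (u = Mul(7, -5) = -35)
Function('Q')(y, d) = -35
Function('q')(o) = -35
Mul(Function('q')(-12), Add(154, Function('k')(3, -12))) = Mul(-35, Add(154, Add(Rational(29, 8), Mul(-1, 3)))) = Mul(-35, Add(154, Add(Rational(29, 8), -3))) = Mul(-35, Add(154, Rational(5, 8))) = Mul(-35, Rational(1237, 8)) = Rational(-43295, 8)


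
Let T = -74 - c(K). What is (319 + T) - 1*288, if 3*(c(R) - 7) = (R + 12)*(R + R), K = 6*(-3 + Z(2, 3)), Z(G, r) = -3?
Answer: -626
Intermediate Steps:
K = -36 (K = 6*(-3 - 3) = 6*(-6) = -36)
c(R) = 7 + 2*R*(12 + R)/3 (c(R) = 7 + ((R + 12)*(R + R))/3 = 7 + ((12 + R)*(2*R))/3 = 7 + (2*R*(12 + R))/3 = 7 + 2*R*(12 + R)/3)
T = -657 (T = -74 - (7 + 8*(-36) + (⅔)*(-36)²) = -74 - (7 - 288 + (⅔)*1296) = -74 - (7 - 288 + 864) = -74 - 1*583 = -74 - 583 = -657)
(319 + T) - 1*288 = (319 - 657) - 1*288 = -338 - 288 = -626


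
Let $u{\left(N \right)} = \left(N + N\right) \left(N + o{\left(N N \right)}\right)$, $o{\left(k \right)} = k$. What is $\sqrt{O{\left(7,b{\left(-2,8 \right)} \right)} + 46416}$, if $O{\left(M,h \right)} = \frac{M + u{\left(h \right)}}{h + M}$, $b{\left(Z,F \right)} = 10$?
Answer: $\frac{\sqrt{13451743}}{17} \approx 215.74$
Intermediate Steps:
$u{\left(N \right)} = 2 N \left(N + N^{2}\right)$ ($u{\left(N \right)} = \left(N + N\right) \left(N + N N\right) = 2 N \left(N + N^{2}\right)$)
$O{\left(M,h \right)} = \frac{M + 2 h^{2} \left(1 + h\right)}{M + h}$ ($O{\left(M,h \right)} = \frac{M + 2 h^{2} \left(1 + h\right)}{h + M} = \frac{M + 2 h^{2} \left(1 + h\right)}{M + h}$)
$\sqrt{O{\left(7,b{\left(-2,8 \right)} \right)} + 46416} = \sqrt{\frac{7 + 2 \cdot 10^{2} \left(1 + 10\right)}{7 + 10} + 46416} = \sqrt{\frac{7 + 2 \cdot 100 \cdot 11}{17} + 46416} = \sqrt{\frac{7 + 2200}{17} + 46416} = \sqrt{\frac{1}{17} \cdot 2207 + 46416} = \sqrt{\frac{2207}{17} + 46416} = \sqrt{\frac{791279}{17}} = \frac{\sqrt{13451743}}{17}$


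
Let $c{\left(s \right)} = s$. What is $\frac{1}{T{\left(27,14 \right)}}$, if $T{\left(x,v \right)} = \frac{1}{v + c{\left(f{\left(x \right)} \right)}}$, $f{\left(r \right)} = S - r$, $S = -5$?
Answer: $-18$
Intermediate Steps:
$f{\left(r \right)} = -5 - r$
$T{\left(x,v \right)} = \frac{1}{-5 + v - x}$ ($T{\left(x,v \right)} = \frac{1}{v - \left(5 + x\right)} = \frac{1}{-5 + v - x}$)
$\frac{1}{T{\left(27,14 \right)}} = \frac{1}{\left(-1\right) \frac{1}{5 + 27 - 14}} = \frac{1}{\left(-1\right) \frac{1}{18}} = \frac{1}{- \frac{1}{18}} = -18$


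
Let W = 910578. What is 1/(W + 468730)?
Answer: 1/1379308 ≈ 7.2500e-7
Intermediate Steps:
1/(W + 468730) = 1/(910578 + 468730) = 1/1379308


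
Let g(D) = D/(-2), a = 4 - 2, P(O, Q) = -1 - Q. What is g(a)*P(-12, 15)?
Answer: 16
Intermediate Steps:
a = 2
g(D) = -D/2 (g(D) = D*(-½) = -D/2)
g(a)*P(-12, 15) = (-½*2)*(-1 - 1*15) = -(-1 - 15) = -1*(-16) = 16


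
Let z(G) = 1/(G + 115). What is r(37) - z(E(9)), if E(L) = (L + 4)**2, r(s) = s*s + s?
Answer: 399303/284 ≈ 1406.0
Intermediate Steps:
r(s) = s + s**2 (r(s) = s**2 + s = s + s**2)
E(L) = (4 + L)**2
z(G) = 1/(115 + G)
r(37) - z(E(9)) = 37*(1 + 37) - 1/(115 + (4 + 9)**2) = 37*38 - 1/(115 + 13**2) = 1406 - 1/(115 + 169) = 1406 - 1/284 = 399303/284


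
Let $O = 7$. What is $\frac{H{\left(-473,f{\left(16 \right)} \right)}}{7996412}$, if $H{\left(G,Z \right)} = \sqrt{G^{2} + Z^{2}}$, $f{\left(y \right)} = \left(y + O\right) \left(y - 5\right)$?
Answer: $\frac{11 \sqrt{2378}}{7996412} \approx 6.7082 \cdot 10^{-5}$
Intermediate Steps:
$f{\left(y \right)} = \left(-5 + y\right) \left(7 + y\right)$ ($f{\left(y \right)} = \left(y + 7\right) \left(y - 5\right) = \left(7 + y\right) \left(-5 + y\right) = \left(-5 + y\right) \left(7 + y\right)$)
$\frac{H{\left(-473,f{\left(16 \right)} \right)}}{7996412} = \frac{\sqrt{\left(-473\right)^{2} + \left(-35 + 16^{2} + 2 \cdot 16\right)^{2}}}{7996412} = \sqrt{223729 + \left(-35 + 256 + 32\right)^{2}} \cdot \frac{1}{7996412} = \sqrt{223729 + 253^{2}} \cdot \frac{1}{7996412} = \sqrt{223729 + 64009} \cdot \frac{1}{7996412} = \sqrt{287738} \cdot \frac{1}{7996412} = 11 \sqrt{2378} \cdot \frac{1}{7996412} = \frac{11 \sqrt{2378}}{7996412}$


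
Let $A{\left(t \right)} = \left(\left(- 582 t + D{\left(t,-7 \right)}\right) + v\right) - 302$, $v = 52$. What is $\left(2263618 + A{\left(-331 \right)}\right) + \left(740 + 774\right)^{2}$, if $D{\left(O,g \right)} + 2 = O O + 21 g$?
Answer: $4857618$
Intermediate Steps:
$D{\left(O,g \right)} = -2 + O^{2} + 21 g$ ($D{\left(O,g \right)} = -2 + \left(O O + 21 g\right) = -2 + \left(O^{2} + 21 g\right) = -2 + O^{2} + 21 g$)
$A{\left(t \right)} = -399 + t^{2} - 582 t$ ($A{\left(t \right)} = \left(\left(- 582 t + \left(-2 + t^{2} + 21 \left(-7\right)\right)\right) + 52\right) - 302 = \left(\left(- 582 t - \left(149 - t^{2}\right)\right) + 52\right) - 302 = \left(\left(- 582 t + \left(-149 + t^{2}\right)\right) + 52\right) - 302 = \left(\left(-149 + t^{2} - 582 t\right) + 52\right) - 302 = \left(-97 + t^{2} - 582 t\right) - 302 = -399 + t^{2} - 582 t$)
$\left(2263618 + A{\left(-331 \right)}\right) + \left(740 + 774\right)^{2} = \left(2263618 - \left(-192243 - 109561\right)\right) + \left(740 + 774\right)^{2} = \left(2263618 + \left(-399 + 109561 + 192642\right)\right) + 1514^{2} = \left(2263618 + 301804\right) + 2292196 = 2565422 + 2292196 = 4857618$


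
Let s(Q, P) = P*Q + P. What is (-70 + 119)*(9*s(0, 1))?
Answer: 441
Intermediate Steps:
s(Q, P) = P + P*Q
(-70 + 119)*(9*s(0, 1)) = (-70 + 119)*(9*(1*(1 + 0))) = 49*(9*(1*1)) = 49*(9*1) = 49*9 = 441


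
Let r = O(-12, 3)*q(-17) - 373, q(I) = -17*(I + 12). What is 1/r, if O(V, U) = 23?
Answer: 1/1582 ≈ 0.00063211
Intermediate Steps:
q(I) = -204 - 17*I (q(I) = -17*(12 + I) = -204 - 17*I)
r = 1582 (r = 23*(-204 - 17*(-17)) - 373 = 23*(-204 + 289) - 373 = 23*85 - 373 = 1955 - 373 = 1582)
1/r = 1/1582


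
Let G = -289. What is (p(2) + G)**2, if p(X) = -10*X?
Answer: 95481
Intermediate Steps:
(p(2) + G)**2 = (-10*2 - 289)**2 = (-20 - 289)**2 = (-309)**2 = 95481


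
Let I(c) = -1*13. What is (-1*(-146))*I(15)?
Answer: -1898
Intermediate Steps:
I(c) = -13
(-1*(-146))*I(15) = -1*(-146)*(-13) = 146*(-13) = -1898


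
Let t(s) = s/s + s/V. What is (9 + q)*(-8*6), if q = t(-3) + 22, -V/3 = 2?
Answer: -1560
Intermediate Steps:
V = -6 (V = -3*2 = -6)
t(s) = 1 - s/6 (t(s) = s/s + s/(-6) = 1 + s*(-⅙) = 1 - s/6)
q = 47/2 (q = (1 - ⅙*(-3)) + 22 = (1 + ½) + 22 = 3/2 + 22 = 47/2 ≈ 23.500)
(9 + q)*(-8*6) = (9 + 47/2)*(-8*6) = (65/2)*(-48) = -1560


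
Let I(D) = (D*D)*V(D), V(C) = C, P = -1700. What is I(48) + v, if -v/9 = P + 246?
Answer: 123678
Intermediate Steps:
v = 13086 (v = -9*(-1700 + 246) = -9*(-1454) = 13086)
I(D) = D³ (I(D) = (D*D)*D = D²*D = D³)
I(48) + v = 48³ + 13086 = 110592 + 13086 = 123678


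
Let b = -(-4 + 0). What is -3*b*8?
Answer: -96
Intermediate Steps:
b = 4 (b = -1*(-4) = 4)
-3*b*8 = -3*4*8 = -12*8 = -96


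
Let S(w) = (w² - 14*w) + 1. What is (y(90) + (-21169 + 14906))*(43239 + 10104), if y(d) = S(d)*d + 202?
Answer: 32519439747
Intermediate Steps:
S(w) = 1 + w² - 14*w
y(d) = 202 + d*(1 + d² - 14*d) (y(d) = (1 + d² - 14*d)*d + 202 = d*(1 + d² - 14*d) + 202 = 202 + d*(1 + d² - 14*d))
(y(90) + (-21169 + 14906))*(43239 + 10104) = ((202 + 90*(1 + 90² - 14*90)) + (-21169 + 14906))*(43239 + 10104) = ((202 + 90*(1 + 8100 - 1260)) - 6263)*53343 = ((202 + 90*6841) - 6263)*53343 = ((202 + 615690) - 6263)*53343 = (615892 - 6263)*53343 = 609629*53343 = 32519439747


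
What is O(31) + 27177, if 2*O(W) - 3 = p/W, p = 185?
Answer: 842626/31 ≈ 27181.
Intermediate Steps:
O(W) = 3/2 + 185/(2*W) (O(W) = 3/2 + (185/W)/2 = 3/2 + 185/(2*W))
O(31) + 27177 = (1/2)*(185 + 3*31)/31 + 27177 = (1/2)*(1/31)*(185 + 93) + 27177 = (1/2)*(1/31)*278 + 27177 = 139/31 + 27177 = 842626/31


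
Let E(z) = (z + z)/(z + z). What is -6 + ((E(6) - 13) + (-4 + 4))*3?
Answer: -42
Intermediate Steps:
E(z) = 1 (E(z) = (2*z)/((2*z)) = (2*z)*(1/(2*z)) = 1)
-6 + ((E(6) - 13) + (-4 + 4))*3 = -6 + ((1 - 13) + (-4 + 4))*3 = -6 + (-12 + 0)*3 = -6 - 12*3 = -6 - 36 = -42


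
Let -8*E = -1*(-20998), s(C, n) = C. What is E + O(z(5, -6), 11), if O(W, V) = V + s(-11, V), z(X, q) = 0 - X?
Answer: -10499/4 ≈ -2624.8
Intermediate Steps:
z(X, q) = -X
E = -10499/4 (E = -(-1)*(-20998)/8 = -1/8*20998 = -10499/4 ≈ -2624.8)
O(W, V) = -11 + V (O(W, V) = V - 11 = -11 + V)
E + O(z(5, -6), 11) = -10499/4 + (-11 + 11) = -10499/4 + 0 = -10499/4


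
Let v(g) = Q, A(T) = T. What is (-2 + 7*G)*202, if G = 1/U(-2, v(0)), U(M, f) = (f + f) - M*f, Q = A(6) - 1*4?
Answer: -909/4 ≈ -227.25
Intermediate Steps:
Q = 2 (Q = 6 - 1*4 = 6 - 4 = 2)
v(g) = 2
U(M, f) = 2*f - M*f
G = ⅛ (G = 1/(2*(2 - 1*(-2))) = 1/(2*(2 + 2)) = 1/(2*4) = 1/8 = ⅛ ≈ 0.12500)
(-2 + 7*G)*202 = (-2 + 7*(⅛))*202 = (-2 + 7/8)*202 = -9/8*202 = -909/4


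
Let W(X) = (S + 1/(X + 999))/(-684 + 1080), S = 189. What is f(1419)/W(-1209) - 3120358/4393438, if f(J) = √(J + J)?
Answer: -1560179/2196719 + 83160*√2838/39689 ≈ 110.91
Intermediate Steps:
W(X) = 21/44 + 1/(396*(999 + X)) (W(X) = (189 + 1/(X + 999))/(-684 + 1080) = (189 + 1/(999 + X))/396 = (189 + 1/(999 + X))*(1/396) = 21/44 + 1/(396*(999 + X)))
f(J) = √2*√J (f(J) = √(2*J) = √2*√J)
f(1419)/W(-1209) - 3120358/4393438 = (√2*√1419)/(((188812 + 189*(-1209))/(396*(999 - 1209)))) - 3120358/4393438 = √2838/(((1/396)*(188812 - 228501)/(-210))) - 3120358*1/4393438 = √2838/(((1/396)*(-1/210)*(-39689))) - 1560179/2196719 = √2838/(39689/83160) - 1560179/2196719 = √2838*(83160/39689) - 1560179/2196719 = 83160*√2838/39689 - 1560179/2196719 = -1560179/2196719 + 83160*√2838/39689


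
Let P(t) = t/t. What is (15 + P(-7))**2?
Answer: 256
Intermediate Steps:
P(t) = 1
(15 + P(-7))**2 = (15 + 1)**2 = 16**2 = 256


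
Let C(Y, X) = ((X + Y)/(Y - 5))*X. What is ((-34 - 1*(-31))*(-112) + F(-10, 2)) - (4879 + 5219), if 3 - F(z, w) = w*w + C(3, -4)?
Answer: -9761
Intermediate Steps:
C(Y, X) = X*(X + Y)/(-5 + Y) (C(Y, X) = ((X + Y)/(-5 + Y))*X = X*(X + Y)/(-5 + Y))
F(z, w) = 5 - w² (F(z, w) = 3 - (w*w - 4*(-4 + 3)/(-5 + 3)) = 3 - (w² - 4*(-1)/(-2)) = 3 - (w² - 4*(-½)*(-1)) = 3 - (w² - 2) = 3 - (-2 + w²) = 3 + (2 - w²) = 5 - w²)
((-34 - 1*(-31))*(-112) + F(-10, 2)) - (4879 + 5219) = ((-34 - 1*(-31))*(-112) + (5 - 1*2²)) - (4879 + 5219) = ((-34 + 31)*(-112) + (5 - 1*4)) - 1*10098 = (-3*(-112) + (5 - 4)) - 10098 = (336 + 1) - 10098 = 337 - 10098 = -9761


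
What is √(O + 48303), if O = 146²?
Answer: √69619 ≈ 263.85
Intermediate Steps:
O = 21316
√(O + 48303) = √(21316 + 48303) = √69619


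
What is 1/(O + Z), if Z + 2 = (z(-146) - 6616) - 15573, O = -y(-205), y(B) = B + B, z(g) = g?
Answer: -1/21927 ≈ -4.5606e-5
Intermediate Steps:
y(B) = 2*B
O = 410 (O = -2*(-205) = -1*(-410) = 410)
Z = -22337 (Z = -2 + ((-146 - 6616) - 15573) = -2 + (-6762 - 15573) = -2 - 22335 = -22337)
1/(O + Z) = 1/(410 - 22337) = 1/(-21927) = -1/21927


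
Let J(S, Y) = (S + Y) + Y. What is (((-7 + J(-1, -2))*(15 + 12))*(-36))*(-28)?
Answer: -326592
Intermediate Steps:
J(S, Y) = S + 2*Y
(((-7 + J(-1, -2))*(15 + 12))*(-36))*(-28) = (((-7 + (-1 + 2*(-2)))*(15 + 12))*(-36))*(-28) = (((-7 + (-1 - 4))*27)*(-36))*(-28) = (((-7 - 5)*27)*(-36))*(-28) = (-12*27*(-36))*(-28) = -324*(-36)*(-28) = 11664*(-28) = -326592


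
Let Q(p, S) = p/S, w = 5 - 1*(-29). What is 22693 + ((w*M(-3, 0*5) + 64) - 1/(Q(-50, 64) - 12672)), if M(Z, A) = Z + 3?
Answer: 9228623485/405529 ≈ 22757.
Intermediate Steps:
M(Z, A) = 3 + Z
w = 34 (w = 5 + 29 = 34)
22693 + ((w*M(-3, 0*5) + 64) - 1/(Q(-50, 64) - 12672)) = 22693 + ((34*(3 - 3) + 64) - 1/(-50/64 - 12672)) = 22693 + ((34*0 + 64) - 1/(-50*1/64 - 12672)) = 22693 + ((0 + 64) - 1/(-25/32 - 12672)) = 22693 + (64 - 1/(-405529/32)) = 22693 + (64 - 1*(-32/405529)) = 22693 + (64 + 32/405529) = 22693 + 25953888/405529 = 9228623485/405529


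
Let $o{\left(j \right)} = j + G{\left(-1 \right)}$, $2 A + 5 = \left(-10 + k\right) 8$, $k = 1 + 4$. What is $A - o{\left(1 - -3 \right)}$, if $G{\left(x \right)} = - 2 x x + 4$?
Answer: $- \frac{57}{2} \approx -28.5$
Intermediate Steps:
$k = 5$
$A = - \frac{45}{2}$ ($A = - \frac{5}{2} + \frac{\left(-10 + 5\right) 8}{2} = - \frac{5}{2} + \frac{\left(-5\right) 8}{2} = - \frac{5}{2} + \frac{1}{2} \left(-40\right) = - \frac{5}{2} - 20 = - \frac{45}{2} \approx -22.5$)
$G{\left(x \right)} = 4 - 2 x^{2}$ ($G{\left(x \right)} = - 2 x^{2} + 4 = 4 - 2 x^{2}$)
$o{\left(j \right)} = 2 + j$ ($o{\left(j \right)} = j + \left(4 - 2 \left(-1\right)^{2}\right) = j + \left(4 - 2\right) = j + 2 = 2 + j$)
$A - o{\left(1 - -3 \right)} = - \frac{45}{2} - \left(2 + \left(1 - -3\right)\right) = - \frac{45}{2} - \left(2 + \left(1 + 3\right)\right) = - \frac{45}{2} - \left(2 + 4\right) = - \frac{45}{2} - 6 = - \frac{57}{2}$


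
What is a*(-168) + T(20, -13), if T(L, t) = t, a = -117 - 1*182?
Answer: 50219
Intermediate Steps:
a = -299 (a = -117 - 182 = -299)
a*(-168) + T(20, -13) = -299*(-168) - 13 = 50232 - 13 = 50219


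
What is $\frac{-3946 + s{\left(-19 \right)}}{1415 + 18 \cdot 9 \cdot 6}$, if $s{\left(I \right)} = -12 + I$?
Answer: $- \frac{3977}{2387} \approx -1.6661$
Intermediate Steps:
$\frac{-3946 + s{\left(-19 \right)}}{1415 + 18 \cdot 9 \cdot 6} = \frac{-3946 - 31}{1415 + 18 \cdot 9 \cdot 6} = \frac{-3946 - 31}{1415 + 162 \cdot 6} = - \frac{3977}{1415 + 972} = - \frac{3977}{2387}$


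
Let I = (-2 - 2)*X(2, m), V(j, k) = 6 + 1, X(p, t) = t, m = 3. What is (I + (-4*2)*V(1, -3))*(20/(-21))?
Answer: 1360/21 ≈ 64.762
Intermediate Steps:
V(j, k) = 7
I = -12 (I = (-2 - 2)*3 = -4*3 = -12)
(I + (-4*2)*V(1, -3))*(20/(-21)) = (-12 - 4*2*7)*(20/(-21)) = (-12 - 8*7)*(20*(-1/21)) = (-12 - 56)*(-20/21) = -68*(-20/21) = 1360/21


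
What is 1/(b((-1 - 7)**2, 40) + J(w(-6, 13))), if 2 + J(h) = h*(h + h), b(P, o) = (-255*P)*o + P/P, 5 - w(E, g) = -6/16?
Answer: -32/20887783 ≈ -1.5320e-6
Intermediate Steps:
w(E, g) = 43/8 (w(E, g) = 5 - (-6)/16 = 5 - 1*(-3/8) = 5 + 3/8 = 43/8)
b(P, o) = 1 - 255*P*o (b(P, o) = -255*P*o + 1 = 1 - 255*P*o)
J(h) = -2 + 2*h**2 (J(h) = -2 + h*(h + h) = -2 + h*(2*h) = -2 + 2*h**2)
1/(b((-1 - 7)**2, 40) + J(w(-6, 13))) = 1/((1 - 255*(-1 - 7)**2*40) + (-2 + 2*(43/8)**2)) = 1/((1 - 255*(-8)**2*40) + (-2 + 2*(1849/64))) = 1/((1 - 255*64*40) + (-2 + 1849/32)) = 1/((1 - 652800) + 1785/32) = 1/(-652799 + 1785/32) = 1/(-20887783/32) = -32/20887783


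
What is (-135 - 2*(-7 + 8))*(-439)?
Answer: 60143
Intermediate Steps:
(-135 - 2*(-7 + 8))*(-439) = (-135 - 2*1)*(-439) = (-135 - 2)*(-439) = -137*(-439) = 60143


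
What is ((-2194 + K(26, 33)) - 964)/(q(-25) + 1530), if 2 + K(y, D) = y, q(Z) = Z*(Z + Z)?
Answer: -1567/1390 ≈ -1.1273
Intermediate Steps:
q(Z) = 2*Z² (q(Z) = Z*(2*Z) = 2*Z²)
K(y, D) = -2 + y
((-2194 + K(26, 33)) - 964)/(q(-25) + 1530) = ((-2194 + (-2 + 26)) - 964)/(2*(-25)² + 1530) = ((-2194 + 24) - 964)/(2*625 + 1530) = (-2170 - 964)/(1250 + 1530) = -3134/2780 = -3134*1/2780 = -1567/1390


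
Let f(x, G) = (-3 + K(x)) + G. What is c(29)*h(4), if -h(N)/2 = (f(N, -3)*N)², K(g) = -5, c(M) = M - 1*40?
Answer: 42592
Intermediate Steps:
c(M) = -40 + M (c(M) = M - 40 = -40 + M)
f(x, G) = -8 + G (f(x, G) = (-3 - 5) + G = -8 + G)
h(N) = -242*N² (h(N) = -2*N²*(-8 - 3)² = -2*121*N² = -242*N²)
c(29)*h(4) = (-40 + 29)*(-242*4²) = -(-2662)*16 = -11*(-3872) = 42592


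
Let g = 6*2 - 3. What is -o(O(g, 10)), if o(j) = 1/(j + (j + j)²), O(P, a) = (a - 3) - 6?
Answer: -⅕ ≈ -0.20000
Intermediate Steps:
g = 9 (g = 12 - 3 = 9)
O(P, a) = -9 + a (O(P, a) = (-3 + a) - 6 = -9 + a)
o(j) = 1/(j + 4*j²) (o(j) = 1/(j + (2*j)²) = 1/(j + 4*j²))
-o(O(g, 10)) = -1/((-9 + 10)*(1 + 4*(-9 + 10))) = -1/(1*(1 + 4*1)) = -1/(1 + 4) = -1/5 = -1*⅕ = -⅕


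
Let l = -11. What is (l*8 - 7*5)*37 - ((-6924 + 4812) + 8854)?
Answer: -11293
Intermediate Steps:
(l*8 - 7*5)*37 - ((-6924 + 4812) + 8854) = (-11*8 - 7*5)*37 - ((-6924 + 4812) + 8854) = (-88 - 1*35)*37 - (-2112 + 8854) = (-88 - 35)*37 - 1*6742 = -123*37 - 6742 = -4551 - 6742 = -11293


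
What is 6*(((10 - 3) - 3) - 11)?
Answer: -42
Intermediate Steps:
6*(((10 - 3) - 3) - 11) = 6*((7 - 3) - 11) = 6*(4 - 11) = 6*(-7) = -42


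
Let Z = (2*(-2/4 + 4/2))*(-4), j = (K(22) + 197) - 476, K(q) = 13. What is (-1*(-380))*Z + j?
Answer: -4826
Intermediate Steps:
j = -266 (j = (13 + 197) - 476 = 210 - 476 = -266)
Z = -12 (Z = (2*(-2*¼ + 4*(½)))*(-4) = (2*(-½ + 2))*(-4) = (2*(3/2))*(-4) = 3*(-4) = -12)
(-1*(-380))*Z + j = -1*(-380)*(-12) - 266 = 380*(-12) - 266 = -4560 - 266 = -4826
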